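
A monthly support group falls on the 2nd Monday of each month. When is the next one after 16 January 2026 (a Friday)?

9 February 2026

January 2026 starts on a Thursday; its first Monday is the 5th, so the 2nd Monday is the 12th — 12 January 2026.
That is not after 16 January 2026, so look at February 2026.
February 2026 starts on a Sunday; its first Monday is the 2nd, so the 2nd Monday is the 9th — 9 February 2026.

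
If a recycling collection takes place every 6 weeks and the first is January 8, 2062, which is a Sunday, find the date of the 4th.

May 14, 2062

The 4th occurrence is 3 intervals after the first: 3 × 42 = 126 days after January 8, 2062.
January has 31 days — 23 days to the end of January leaves 103.
February has 28 days (75 left).
March has 31 days (44 left).
April has 30 days (14 left).
14 days into May → May 14, 2062.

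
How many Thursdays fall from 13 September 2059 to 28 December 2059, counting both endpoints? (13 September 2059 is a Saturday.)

13 September 2059 is a Saturday; the first Thursday on or after it is 18 September 2059 (5 days later).
From 18 September 2059 to 28 December 2059: 12 + 31 + 30 + 28 = 101 days (rest of September, October, November, December).
101 ÷ 7 = 14 full weeks with remainder 3, so 14 more Thursdays after the first → 15.

15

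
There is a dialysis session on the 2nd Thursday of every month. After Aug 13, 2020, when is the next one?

Aug 2020 starts on a Saturday; its first Thursday is the 6th, so the 2nd Thursday is the 13th — Aug 13, 2020.
That is not after Aug 13, 2020, so look at Sep 2020.
Sep 2020 starts on a Tuesday; its first Thursday is the 3rd, so the 2nd Thursday is the 10th — Sep 10, 2020.

Sep 10, 2020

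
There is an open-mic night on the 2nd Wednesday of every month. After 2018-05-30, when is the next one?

2018-06-13

May 2018 starts on a Tuesday; its first Wednesday is the 2nd, so the 2nd Wednesday is the 9th — 2018-05-09.
That is not after 2018-05-30, so look at June 2018.
June 2018 starts on a Friday; its first Wednesday is the 6th, so the 2nd Wednesday is the 13th — 2018-06-13.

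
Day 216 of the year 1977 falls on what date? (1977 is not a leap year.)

4 August 1977

January has 31 days (216 − 31 = 185 remain).
February has 28 days (185 − 28 = 157 remain).
March has 31 days (157 − 31 = 126 remain).
April has 30 days (126 − 30 = 96 remain).
May has 31 days (96 − 31 = 65 remain).
June has 30 days (65 − 30 = 35 remain).
July has 31 days (35 − 31 = 4 remain).
4 into August → August 4.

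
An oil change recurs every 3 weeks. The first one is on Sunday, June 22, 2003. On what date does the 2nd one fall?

The 2nd occurrence is 1 interval after the first: 1 × 21 = 21 days after June 22, 2003.
June has 30 days — 8 days to the end of June leaves 13.
13 days into July → July 13, 2003.

July 13, 2003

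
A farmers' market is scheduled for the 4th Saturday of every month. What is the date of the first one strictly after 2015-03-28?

March 2015 starts on a Sunday; its first Saturday is the 7th, so the 4th Saturday is the 28th — 2015-03-28.
That is not after 2015-03-28, so look at April 2015.
April 2015 starts on a Wednesday; its first Saturday is the 4th, so the 4th Saturday is the 25th — 2015-04-25.

2015-04-25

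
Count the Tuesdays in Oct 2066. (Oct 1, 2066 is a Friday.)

4

Oct 1, 2066 is a Friday; the first Tuesday on or after it is Oct 5, 2066 (4 days later).
From Oct 5, 2066 to Oct 31, 2066 is 31 − 5 = 26 days.
26 ÷ 7 = 3 full weeks with remainder 5, so 3 more Tuesdays after the first → 4.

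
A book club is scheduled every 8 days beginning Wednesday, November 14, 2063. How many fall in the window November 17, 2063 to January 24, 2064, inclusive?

8

Occurrences land 8·i days after November 14, 2063 for i = 0, 1, 2, …
November 17, 2063 is 3 days after the start; 3 ÷ 8 = 0 remainder 3; since the remainder is 3, round up to i = 1. First occurrence in the window: #2 on November 22, 2063 (1×8 = 8 days in).
January 24, 2064 is 71 days after the start; 71 ÷ 8 = 8 remainder 7. Last occurrence in the window: #9 on January 17, 2064.
Occurrences #2 through #9: 8 in total.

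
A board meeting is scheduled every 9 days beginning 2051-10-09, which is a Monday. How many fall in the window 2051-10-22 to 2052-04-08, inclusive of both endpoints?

Occurrences land 9·i days after 2051-10-09 for i = 0, 1, 2, …
2051-10-22 is 13 days after the start; 13 ÷ 9 = 1 remainder 4; since the remainder is 4, round up to i = 2. First occurrence in the window: #3 on 2051-10-27 (2×9 = 18 days in).
2052-04-08 is 182 days after the start; 182 ÷ 9 = 20 remainder 2. Last occurrence in the window: #21 on 2052-04-06.
Occurrences #3 through #21: 19 in total.

19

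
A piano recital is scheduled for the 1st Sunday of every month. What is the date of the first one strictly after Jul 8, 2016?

Aug 7, 2016

Jul 2016 starts on a Friday, so its 1st Sunday is Jul 3, 2016 (2 days in).
That is not after Jul 8, 2016, so look at Aug 2016.
Aug 2016 starts on a Monday, so its 1st Sunday is Aug 7, 2016 (6 days in).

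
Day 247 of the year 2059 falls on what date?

Jan has 31 days (247 − 31 = 216 remain).
Feb has 28 days (216 − 28 = 188 remain).
Mar has 31 days (188 − 31 = 157 remain).
Apr has 30 days (157 − 30 = 127 remain).
May has 31 days (127 − 31 = 96 remain).
Jun has 30 days (96 − 30 = 66 remain).
Jul has 31 days (66 − 31 = 35 remain).
Aug has 31 days (35 − 31 = 4 remain).
4 into Sep → Sep 4.

Sep 4, 2059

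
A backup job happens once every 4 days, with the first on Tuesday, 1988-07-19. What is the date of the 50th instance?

The 50th occurrence is 49 intervals after the first: 49 × 4 = 196 days after 1988-07-19.
July has 31 days — 12 days to the end of July leaves 184.
August has 31 days (153 left).
September has 30 days (123 left).
October has 31 days (92 left).
November has 30 days (62 left).
December has 31 days (31 left).
31 days into January → 1989-01-31.

1989-01-31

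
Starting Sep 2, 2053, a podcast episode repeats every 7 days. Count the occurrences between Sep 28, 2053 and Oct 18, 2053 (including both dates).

3

Occurrences land 7·i days after Sep 2, 2053 for i = 0, 1, 2, …
Sep 28, 2053 is 26 days after the start; 26 ÷ 7 = 3 remainder 5; since the remainder is 5, round up to i = 4. First occurrence in the window: #5 on Sep 30, 2053 (4×7 = 28 days in).
Oct 18, 2053 is 46 days after the start; 46 ÷ 7 = 6 remainder 4. Last occurrence in the window: #7 on Oct 14, 2053.
Occurrences #5 through #7: 3 in total.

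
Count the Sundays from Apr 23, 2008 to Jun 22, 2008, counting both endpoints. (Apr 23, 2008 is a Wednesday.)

9

Apr 23, 2008 is a Wednesday; the first Sunday on or after it is Apr 27, 2008 (4 days later).
From Apr 27, 2008 to Jun 22, 2008: 3 + 31 + 22 = 56 days (rest of Apr, May, Jun).
56 ÷ 7 = 8 full weeks with remainder 0, so 8 more Sundays after the first → 9.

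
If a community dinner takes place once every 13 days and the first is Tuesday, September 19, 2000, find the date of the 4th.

The 4th occurrence is 3 intervals after the first: 3 × 13 = 39 days after September 19, 2000.
September has 30 days — 11 days to the end of September leaves 28.
28 days into October → October 28, 2000.

October 28, 2000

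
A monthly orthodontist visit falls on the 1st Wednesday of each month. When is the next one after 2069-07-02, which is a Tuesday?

2069-07-03

July 2069 starts on a Monday, so its 1st Wednesday is 2069-07-03 (2 days in).
2069-07-03 is after 2069-07-02, so that is the next one.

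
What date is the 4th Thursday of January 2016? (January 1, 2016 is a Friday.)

January 28, 2016

January 2016 begins on a Friday, so the first Thursday is January 7 (6 days later).
The 4th Thursday is 3 weeks later: 7 + 21 = 28.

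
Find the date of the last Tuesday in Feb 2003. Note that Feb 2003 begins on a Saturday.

Feb 25, 2003

Feb 2003 begins on a Saturday, so the first Tuesday is Feb 4 (3 days later).
Feb 2003 has 28 days. Adding weeks: 4, 11, 18, 25 — the last one ≤ 28 is the 25th.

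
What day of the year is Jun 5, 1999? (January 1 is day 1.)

156

Days in months before Jun: 31 + 28 + 31 + 30 + 31 = 151.
Plus 5 days into Jun → day 156.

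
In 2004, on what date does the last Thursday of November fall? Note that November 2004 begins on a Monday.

November 2004 begins on a Monday, so the first Thursday is November 4 (3 days later).
November 2004 has 30 days. Adding weeks: 4, 11, 18, 25 — the last one ≤ 30 is the 25th.

25 November 2004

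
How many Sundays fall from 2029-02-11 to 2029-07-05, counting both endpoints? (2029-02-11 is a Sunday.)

21

2029-02-11 is a Sunday; the first Sunday on or after it is 2029-02-11.
From 2029-02-11 to 2029-07-05: 17 + 31 + 30 + 31 + 30 + 5 = 144 days (rest of February, March, April, May, June, July).
144 ÷ 7 = 20 full weeks with remainder 4, so 20 more Sundays after the first → 21.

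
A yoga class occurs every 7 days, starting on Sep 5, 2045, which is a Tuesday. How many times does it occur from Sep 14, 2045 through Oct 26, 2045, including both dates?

Occurrences land 7·i days after Sep 5, 2045 for i = 0, 1, 2, …
Sep 14, 2045 is 9 days after the start; 9 ÷ 7 = 1 remainder 2; since the remainder is 2, round up to i = 2. First occurrence in the window: #3 on Sep 19, 2045 (2×7 = 14 days in).
Oct 26, 2045 is 51 days after the start; 51 ÷ 7 = 7 remainder 2. Last occurrence in the window: #8 on Oct 24, 2045.
Occurrences #3 through #8: 6 in total.

6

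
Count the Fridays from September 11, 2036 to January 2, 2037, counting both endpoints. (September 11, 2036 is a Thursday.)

September 11, 2036 is a Thursday; the first Friday on or after it is September 12, 2036 (1 day later).
From September 12, 2036 to January 2, 2037: 18 + 31 + 30 + 31 + 2 = 112 days (rest of September, October, November, December, January).
112 ÷ 7 = 16 full weeks with remainder 0, so 16 more Fridays after the first → 17.

17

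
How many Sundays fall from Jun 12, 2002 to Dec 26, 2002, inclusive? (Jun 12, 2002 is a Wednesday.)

28

Jun 12, 2002 is a Wednesday; the first Sunday on or after it is Jun 16, 2002 (4 days later).
From Jun 16, 2002 to Dec 26, 2002: 14 + 31 + 31 + 30 + 31 + 30 + 26 = 193 days (rest of Jun, Jul, Aug, Sep, Oct, Nov, Dec).
193 ÷ 7 = 27 full weeks with remainder 4, so 27 more Sundays after the first → 28.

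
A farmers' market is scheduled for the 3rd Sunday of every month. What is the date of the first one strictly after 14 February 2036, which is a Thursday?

February 2036 starts on a Friday; its first Sunday is the 3rd, so the 3rd Sunday is the 17th — 17 February 2036.
17 February 2036 is after 14 February 2036, so that is the next one.

17 February 2036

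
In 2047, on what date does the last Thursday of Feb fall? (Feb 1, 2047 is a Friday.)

Feb 28, 2047

Feb 2047 begins on a Friday, so the first Thursday is Feb 7 (6 days later).
Feb 2047 has 28 days. Adding weeks: 7, 14, 21, 28 — the last one ≤ 28 is the 28th.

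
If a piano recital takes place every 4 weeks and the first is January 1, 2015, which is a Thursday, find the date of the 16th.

The 16th occurrence is 15 intervals after the first: 15 × 28 = 420 days after January 1, 2015.
January has 31 days — 30 days to the end of January leaves 390.
February has 28 days (362 left).
March has 31 days (331 left).
April has 30 days (301 left).
May has 31 days (270 left).
June has 30 days (240 left).
July has 31 days (209 left).
August has 31 days (178 left).
September has 30 days (148 left).
October has 31 days (117 left).
November has 30 days (87 left).
December has 31 days (56 left).
January has 31 days (25 left).
25 days into February → February 25, 2016.

February 25, 2016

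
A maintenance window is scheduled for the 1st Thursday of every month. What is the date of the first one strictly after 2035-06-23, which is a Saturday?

June 2035 starts on a Friday, so its 1st Thursday is 2035-06-07 (6 days in).
That is not after 2035-06-23, so look at July 2035.
July 2035 starts on a Sunday, so its 1st Thursday is 2035-07-05 (4 days in).

2035-07-05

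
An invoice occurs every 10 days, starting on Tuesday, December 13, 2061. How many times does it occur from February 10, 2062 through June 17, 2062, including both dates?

13

Occurrences land 10·i days after December 13, 2061 for i = 0, 1, 2, …
February 10, 2062 is 59 days after the start; 59 ÷ 10 = 5 remainder 9; since the remainder is 9, round up to i = 6. First occurrence in the window: #7 on February 11, 2062 (6×10 = 60 days in).
June 17, 2062 is 186 days after the start; 186 ÷ 10 = 18 remainder 6. Last occurrence in the window: #19 on June 11, 2062.
Occurrences #7 through #19: 13 in total.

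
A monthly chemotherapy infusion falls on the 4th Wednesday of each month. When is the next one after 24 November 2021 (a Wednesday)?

November 2021 starts on a Monday; its first Wednesday is the 3rd, so the 4th Wednesday is the 24th — 24 November 2021.
That is not after 24 November 2021, so look at December 2021.
December 2021 starts on a Wednesday; its first Wednesday is the 1st, so the 4th Wednesday is the 22nd — 22 December 2021.

22 December 2021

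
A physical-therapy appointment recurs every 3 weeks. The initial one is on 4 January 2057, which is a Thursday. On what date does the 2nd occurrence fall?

The 2nd occurrence is 1 interval after the first: 1 × 21 = 21 days after 4 January 2057.
21 days later is 25 January 2057.

25 January 2057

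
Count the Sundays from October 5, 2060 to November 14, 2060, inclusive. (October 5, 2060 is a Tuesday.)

October 5, 2060 is a Tuesday; the first Sunday on or after it is October 10, 2060 (5 days later).
From October 10, 2060 to November 14, 2060: 21 + 14 = 35 days (rest of October, November).
35 ÷ 7 = 5 full weeks with remainder 0, so 5 more Sundays after the first → 6.

6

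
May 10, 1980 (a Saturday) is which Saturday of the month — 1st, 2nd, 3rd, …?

2nd

Day 10 falls in week ⌈10/7⌉ of the month.
Days 1–7 hold the 1st Saturday, 8–14 the 2nd, 15–21 the 3rd, 22–28 the 4th, 29–31 the 5th.
10 is in the range for the 2nd.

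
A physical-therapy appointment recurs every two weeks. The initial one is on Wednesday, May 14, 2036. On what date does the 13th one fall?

Oct 29, 2036

The 13th occurrence is 12 intervals after the first: 12 × 14 = 168 days after May 14, 2036.
May has 31 days — 17 days to the end of May leaves 151.
Jun has 30 days (121 left).
Jul has 31 days (90 left).
Aug has 31 days (59 left).
Sep has 30 days (29 left).
29 days into Oct → Oct 29, 2036.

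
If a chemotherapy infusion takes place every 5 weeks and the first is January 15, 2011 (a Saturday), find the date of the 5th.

The 5th occurrence is 4 intervals after the first: 4 × 35 = 140 days after January 15, 2011.
January has 31 days — 16 days to the end of January leaves 124.
February has 28 days (96 left).
March has 31 days (65 left).
April has 30 days (35 left).
May has 31 days (4 left).
4 days into June → June 4, 2011.

June 4, 2011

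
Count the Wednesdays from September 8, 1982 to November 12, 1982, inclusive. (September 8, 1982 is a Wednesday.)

September 8, 1982 is a Wednesday; the first Wednesday on or after it is September 8, 1982.
From September 8, 1982 to November 12, 1982: 22 + 31 + 12 = 65 days (rest of September, October, November).
65 ÷ 7 = 9 full weeks with remainder 2, so 9 more Wednesdays after the first → 10.

10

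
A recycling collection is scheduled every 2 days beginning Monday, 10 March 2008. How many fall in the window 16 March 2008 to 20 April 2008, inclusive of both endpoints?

18

Occurrences land 2·i days after 10 March 2008 for i = 0, 1, 2, …
16 March 2008 is 6 days after the start; 6 ÷ 2 = 3 remainder 0. First occurrence in the window: #4 on 16 March 2008 (3×2 = 6 days in).
20 April 2008 is 41 days after the start; 41 ÷ 2 = 20 remainder 1. Last occurrence in the window: #21 on 19 April 2008.
Occurrences #4 through #21: 18 in total.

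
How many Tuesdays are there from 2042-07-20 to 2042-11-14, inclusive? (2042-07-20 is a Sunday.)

2042-07-20 is a Sunday; the first Tuesday on or after it is 2042-07-22 (2 days later).
From 2042-07-22 to 2042-11-14: 9 + 31 + 30 + 31 + 14 = 115 days (rest of July, August, September, October, November).
115 ÷ 7 = 16 full weeks with remainder 3, so 16 more Tuesdays after the first → 17.

17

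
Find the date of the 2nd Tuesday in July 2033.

July 12, 2033

July 2033 begins on a Friday, so the first Tuesday is July 5 (4 days later).
The 2nd Tuesday is 1 weeks later: 5 + 7 = 12.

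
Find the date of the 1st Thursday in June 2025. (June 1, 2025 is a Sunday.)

June 2025 begins on a Sunday, so the first Thursday is June 5 (4 days later).

5 June 2025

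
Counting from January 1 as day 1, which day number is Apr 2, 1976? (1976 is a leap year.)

Days in months before Apr: 31 + 29 + 31 = 91.
Plus 2 days into Apr → day 93.

93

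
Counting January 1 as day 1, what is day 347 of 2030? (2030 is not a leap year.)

January has 31 days (347 − 31 = 316 remain).
February has 28 days (316 − 28 = 288 remain).
March has 31 days (288 − 31 = 257 remain).
April has 30 days (257 − 30 = 227 remain).
May has 31 days (227 − 31 = 196 remain).
June has 30 days (196 − 30 = 166 remain).
July has 31 days (166 − 31 = 135 remain).
August has 31 days (135 − 31 = 104 remain).
September has 30 days (104 − 30 = 74 remain).
October has 31 days (74 − 31 = 43 remain).
November has 30 days (43 − 30 = 13 remain).
13 into December → December 13.

2030-12-13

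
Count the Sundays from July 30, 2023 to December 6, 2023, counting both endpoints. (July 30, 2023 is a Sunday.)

July 30, 2023 is a Sunday; the first Sunday on or after it is July 30, 2023.
From July 30, 2023 to December 6, 2023: 1 + 31 + 30 + 31 + 30 + 6 = 129 days (rest of July, August, September, October, November, December).
129 ÷ 7 = 18 full weeks with remainder 3, so 18 more Sundays after the first → 19.

19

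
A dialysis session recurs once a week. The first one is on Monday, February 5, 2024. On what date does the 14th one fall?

The 14th occurrence is 13 intervals after the first: 13 × 7 = 91 days after February 5, 2024.
February has 29 days — 24 days to the end of February leaves 67.
March has 31 days (36 left).
April has 30 days (6 left).
6 days into May → May 6, 2024.

May 6, 2024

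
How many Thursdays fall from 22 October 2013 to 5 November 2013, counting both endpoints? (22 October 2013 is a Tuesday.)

22 October 2013 is a Tuesday; the first Thursday on or after it is 24 October 2013 (2 days later).
From 24 October 2013 to 5 November 2013: 7 + 5 = 12 days (rest of October, November).
12 ÷ 7 = 1 full weeks with remainder 5, so 1 more Thursdays after the first → 2.

2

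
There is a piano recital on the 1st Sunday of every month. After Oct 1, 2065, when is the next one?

Oct 2065 starts on a Thursday, so its 1st Sunday is Oct 4, 2065 (3 days in).
Oct 4, 2065 is after Oct 1, 2065, so that is the next one.

Oct 4, 2065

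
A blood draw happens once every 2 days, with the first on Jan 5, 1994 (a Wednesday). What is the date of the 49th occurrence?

The 49th occurrence is 48 intervals after the first: 48 × 2 = 96 days after Jan 5, 1994.
Jan has 31 days — 26 days to the end of Jan leaves 70.
Feb has 28 days (42 left).
Mar has 31 days (11 left).
11 days into Apr → Apr 11, 1994.

Apr 11, 1994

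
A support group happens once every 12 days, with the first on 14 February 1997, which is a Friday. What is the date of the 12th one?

26 June 1997

The 12th occurrence is 11 intervals after the first: 11 × 12 = 132 days after 14 February 1997.
February has 28 days — 14 days to the end of February leaves 118.
March has 31 days (87 left).
April has 30 days (57 left).
May has 31 days (26 left).
26 days into June → 26 June 1997.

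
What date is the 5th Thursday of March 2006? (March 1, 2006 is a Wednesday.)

March 30, 2006

March 2006 begins on a Wednesday, so the first Thursday is March 2 (1 day later).
The 5th Thursday is 4 weeks later: 2 + 28 = 30.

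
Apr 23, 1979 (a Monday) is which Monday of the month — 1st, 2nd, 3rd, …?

Day 23 falls in week ⌈23/7⌉ of the month.
Days 1–7 hold the 1st Monday, 8–14 the 2nd, 15–21 the 3rd, 22–28 the 4th, 29–31 the 5th.
23 is in the range for the 4th.

4th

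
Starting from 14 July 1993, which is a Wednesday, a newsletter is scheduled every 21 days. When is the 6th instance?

The 6th occurrence is 5 intervals after the first: 5 × 21 = 105 days after 14 July 1993.
July has 31 days — 17 days to the end of July leaves 88.
August has 31 days (57 left).
September has 30 days (27 left).
27 days into October → 27 October 1993.

27 October 1993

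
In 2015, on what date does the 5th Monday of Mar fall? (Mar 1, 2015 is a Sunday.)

Mar 2015 begins on a Sunday, so the first Monday is Mar 2 (1 day later).
The 5th Monday is 4 weeks later: 2 + 28 = 30.

Mar 30, 2015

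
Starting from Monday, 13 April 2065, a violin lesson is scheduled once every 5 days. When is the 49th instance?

The 49th occurrence is 48 intervals after the first: 48 × 5 = 240 days after 13 April 2065.
April has 30 days — 17 days to the end of April leaves 223.
May has 31 days (192 left).
June has 30 days (162 left).
July has 31 days (131 left).
August has 31 days (100 left).
September has 30 days (70 left).
October has 31 days (39 left).
November has 30 days (9 left).
9 days into December → 9 December 2065.

9 December 2065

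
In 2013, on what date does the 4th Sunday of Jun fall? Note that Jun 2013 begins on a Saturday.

Jun 2013 begins on a Saturday, so the first Sunday is Jun 2 (1 day later).
The 4th Sunday is 3 weeks later: 2 + 21 = 23.

Jun 23, 2013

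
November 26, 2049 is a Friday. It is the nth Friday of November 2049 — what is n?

Day 26 falls in week ⌈26/7⌉ of the month.
Days 1–7 hold the 1st Friday, 8–14 the 2nd, 15–21 the 3rd, 22–28 the 4th, 29–31 the 5th.
26 is in the range for the 4th.

4th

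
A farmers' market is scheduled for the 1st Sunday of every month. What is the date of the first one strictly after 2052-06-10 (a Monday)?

2052-07-07

June 2052 starts on a Saturday, so its 1st Sunday is 2052-06-02 (1 day in).
That is not after 2052-06-10, so look at July 2052.
July 2052 starts on a Monday, so its 1st Sunday is 2052-07-07 (6 days in).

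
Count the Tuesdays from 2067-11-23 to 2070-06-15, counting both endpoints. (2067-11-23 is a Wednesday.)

2067-11-23 is a Wednesday; the first Tuesday on or after it is 2067-11-29 (6 days later).
From 2067-11-29 to 2070-06-15: 32 + 366 + 365 + 166 = 929 days (rest of 2067, 2068, 2069, to 2070-06-15 in 2070).
929 ÷ 7 = 132 full weeks with remainder 5, so 132 more Tuesdays after the first → 133.

133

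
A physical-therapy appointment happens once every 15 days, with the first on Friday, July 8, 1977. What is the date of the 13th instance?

January 4, 1978

The 13th occurrence is 12 intervals after the first: 12 × 15 = 180 days after July 8, 1977.
July has 31 days — 23 days to the end of July leaves 157.
August has 31 days (126 left).
September has 30 days (96 left).
October has 31 days (65 left).
November has 30 days (35 left).
December has 31 days (4 left).
4 days into January → January 4, 1978.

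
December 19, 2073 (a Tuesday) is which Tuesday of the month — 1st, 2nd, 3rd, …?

Day 19 falls in week ⌈19/7⌉ of the month.
Days 1–7 hold the 1st Tuesday, 8–14 the 2nd, 15–21 the 3rd, 22–28 the 4th, 29–31 the 5th.
19 is in the range for the 3rd.

3rd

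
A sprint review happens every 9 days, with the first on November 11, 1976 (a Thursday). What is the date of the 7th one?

January 4, 1977

The 7th occurrence is 6 intervals after the first: 6 × 9 = 54 days after November 11, 1976.
November has 30 days — 19 days to the end of November leaves 35.
December has 31 days (4 left).
4 days into January → January 4, 1977.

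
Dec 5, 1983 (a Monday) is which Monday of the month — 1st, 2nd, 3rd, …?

Day 5 falls in week ⌈5/7⌉ of the month.
Days 1–7 hold the 1st Monday, 8–14 the 2nd, 15–21 the 3rd, 22–28 the 4th, 29–31 the 5th.
5 is in the range for the 1st.

1st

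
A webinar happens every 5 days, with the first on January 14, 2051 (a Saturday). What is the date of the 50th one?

The 50th occurrence is 49 intervals after the first: 49 × 5 = 245 days after January 14, 2051.
January has 31 days — 17 days to the end of January leaves 228.
February has 28 days (200 left).
March has 31 days (169 left).
April has 30 days (139 left).
May has 31 days (108 left).
June has 30 days (78 left).
July has 31 days (47 left).
August has 31 days (16 left).
16 days into September → September 16, 2051.

September 16, 2051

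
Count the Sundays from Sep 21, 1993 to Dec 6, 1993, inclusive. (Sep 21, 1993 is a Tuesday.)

11

Sep 21, 1993 is a Tuesday; the first Sunday on or after it is Sep 26, 1993 (5 days later).
From Sep 26, 1993 to Dec 6, 1993: 4 + 31 + 30 + 6 = 71 days (rest of Sep, Oct, Nov, Dec).
71 ÷ 7 = 10 full weeks with remainder 1, so 10 more Sundays after the first → 11.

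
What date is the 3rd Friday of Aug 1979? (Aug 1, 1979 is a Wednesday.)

Aug 1979 begins on a Wednesday, so the first Friday is Aug 3 (2 days later).
The 3rd Friday is 2 weeks later: 3 + 14 = 17.

Aug 17, 1979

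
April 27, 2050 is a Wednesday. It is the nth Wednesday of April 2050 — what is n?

Day 27 falls in week ⌈27/7⌉ of the month.
Days 1–7 hold the 1st Wednesday, 8–14 the 2nd, 15–21 the 3rd, 22–28 the 4th, 29–31 the 5th.
27 is in the range for the 4th.

4th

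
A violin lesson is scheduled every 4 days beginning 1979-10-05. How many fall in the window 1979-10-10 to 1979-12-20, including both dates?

18

Occurrences land 4·i days after 1979-10-05 for i = 0, 1, 2, …
1979-10-10 is 5 days after the start; 5 ÷ 4 = 1 remainder 1; since the remainder is 1, round up to i = 2. First occurrence in the window: #3 on 1979-10-13 (2×4 = 8 days in).
1979-12-20 is 76 days after the start; 76 ÷ 4 = 19 remainder 0. Last occurrence in the window: #20 on 1979-12-20.
Occurrences #3 through #20: 18 in total.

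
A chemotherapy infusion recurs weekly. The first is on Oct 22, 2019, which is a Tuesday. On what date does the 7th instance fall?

The 7th occurrence is 6 intervals after the first: 6 × 7 = 42 days after Oct 22, 2019.
Oct has 31 days — 9 days to the end of Oct leaves 33.
Nov has 30 days (3 left).
3 days into Dec → Dec 3, 2019.

Dec 3, 2019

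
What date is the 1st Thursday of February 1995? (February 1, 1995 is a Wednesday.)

February 1995 begins on a Wednesday, so the first Thursday is February 2 (1 day later).

2 February 1995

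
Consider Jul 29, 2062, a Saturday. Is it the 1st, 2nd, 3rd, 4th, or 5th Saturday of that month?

5th

Day 29 falls in week ⌈29/7⌉ of the month.
Days 1–7 hold the 1st Saturday, 8–14 the 2nd, 15–21 the 3rd, 22–28 the 4th, 29–31 the 5th.
29 is in the range for the 5th.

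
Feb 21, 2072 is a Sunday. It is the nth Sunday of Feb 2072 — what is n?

Day 21 falls in week ⌈21/7⌉ of the month.
Days 1–7 hold the 1st Sunday, 8–14 the 2nd, 15–21 the 3rd, 22–28 the 4th, 29–31 the 5th.
21 is in the range for the 3rd.

3rd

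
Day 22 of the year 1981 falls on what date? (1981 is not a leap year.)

22 into January → January 22.

1981-01-22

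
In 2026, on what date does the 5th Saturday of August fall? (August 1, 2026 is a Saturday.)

August 2026 begins on a Saturday, so the first Saturday is August 1.
The 5th Saturday is 4 weeks later: 1 + 28 = 29.

29 August 2026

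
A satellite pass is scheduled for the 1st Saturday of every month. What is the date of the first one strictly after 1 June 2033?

4 June 2033

June 2033 starts on a Wednesday, so its 1st Saturday is 4 June 2033 (3 days in).
4 June 2033 is after 1 June 2033, so that is the next one.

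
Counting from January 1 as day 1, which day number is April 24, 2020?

Days in months before April: 31 + 29 + 31 = 91.
Plus 24 days into April → day 115.

115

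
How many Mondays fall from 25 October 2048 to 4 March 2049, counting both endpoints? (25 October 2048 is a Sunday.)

19

25 October 2048 is a Sunday; the first Monday on or after it is 26 October 2048 (1 day later).
From 26 October 2048 to 4 March 2049: 5 + 30 + 31 + 31 + 28 + 4 = 129 days (rest of October, November, December, January, February, March).
129 ÷ 7 = 18 full weeks with remainder 3, so 18 more Mondays after the first → 19.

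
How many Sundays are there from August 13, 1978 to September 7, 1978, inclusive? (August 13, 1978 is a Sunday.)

August 13, 1978 is a Sunday; the first Sunday on or after it is August 13, 1978.
From August 13, 1978 to September 7, 1978: 18 + 7 = 25 days (rest of August, September).
25 ÷ 7 = 3 full weeks with remainder 4, so 3 more Sundays after the first → 4.

4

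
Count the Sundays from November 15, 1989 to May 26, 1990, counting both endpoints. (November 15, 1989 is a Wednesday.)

27

November 15, 1989 is a Wednesday; the first Sunday on or after it is November 19, 1989 (4 days later).
From November 19, 1989 to May 26, 1990: 11 + 31 + 31 + 28 + 31 + 30 + 26 = 188 days (rest of November, December, January, February, March, April, May).
188 ÷ 7 = 26 full weeks with remainder 6, so 26 more Sundays after the first → 27.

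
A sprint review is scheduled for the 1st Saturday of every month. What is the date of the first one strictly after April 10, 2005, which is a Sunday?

April 2005 starts on a Friday, so its 1st Saturday is April 2, 2005 (1 day in).
That is not after April 10, 2005, so look at May 2005.
May 2005 starts on a Sunday, so its 1st Saturday is May 7, 2005 (6 days in).

May 7, 2005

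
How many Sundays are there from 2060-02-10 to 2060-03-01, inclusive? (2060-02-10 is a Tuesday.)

2060-02-10 is a Tuesday; the first Sunday on or after it is 2060-02-15 (5 days later).
From 2060-02-15 to 2060-03-01: 14 + 1 = 15 days (rest of February, March).
15 ÷ 7 = 2 full weeks with remainder 1, so 2 more Sundays after the first → 3.

3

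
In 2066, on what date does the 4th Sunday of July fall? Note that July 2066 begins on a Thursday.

July 25, 2066

July 2066 begins on a Thursday, so the first Sunday is July 4 (3 days later).
The 4th Sunday is 3 weeks later: 4 + 21 = 25.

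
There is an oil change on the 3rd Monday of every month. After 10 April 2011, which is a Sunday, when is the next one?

18 April 2011

April 2011 starts on a Friday; its first Monday is the 4th, so the 3rd Monday is the 18th — 18 April 2011.
18 April 2011 is after 10 April 2011, so that is the next one.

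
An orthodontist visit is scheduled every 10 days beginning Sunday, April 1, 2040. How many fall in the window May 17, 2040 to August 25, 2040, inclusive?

Occurrences land 10·i days after April 1, 2040 for i = 0, 1, 2, …
May 17, 2040 is 46 days after the start; 46 ÷ 10 = 4 remainder 6; since the remainder is 6, round up to i = 5. First occurrence in the window: #6 on May 21, 2040 (5×10 = 50 days in).
August 25, 2040 is 146 days after the start; 146 ÷ 10 = 14 remainder 6. Last occurrence in the window: #15 on August 19, 2040.
Occurrences #6 through #15: 10 in total.

10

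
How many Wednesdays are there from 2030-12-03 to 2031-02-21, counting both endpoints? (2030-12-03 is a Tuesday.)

12

2030-12-03 is a Tuesday; the first Wednesday on or after it is 2030-12-04 (1 day later).
From 2030-12-04 to 2031-02-21: 27 + 31 + 21 = 79 days (rest of December, January, February).
79 ÷ 7 = 11 full weeks with remainder 2, so 11 more Wednesdays after the first → 12.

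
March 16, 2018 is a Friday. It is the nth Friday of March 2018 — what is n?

3rd

Day 16 falls in week ⌈16/7⌉ of the month.
Days 1–7 hold the 1st Friday, 8–14 the 2nd, 15–21 the 3rd, 22–28 the 4th, 29–31 the 5th.
16 is in the range for the 3rd.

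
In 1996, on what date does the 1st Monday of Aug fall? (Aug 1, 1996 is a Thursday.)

Aug 1996 begins on a Thursday, so the first Monday is Aug 5 (4 days later).

Aug 5, 1996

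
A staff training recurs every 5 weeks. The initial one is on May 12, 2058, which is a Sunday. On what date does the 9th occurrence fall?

February 16, 2059

The 9th occurrence is 8 intervals after the first: 8 × 35 = 280 days after May 12, 2058.
May has 31 days — 19 days to the end of May leaves 261.
June has 30 days (231 left).
July has 31 days (200 left).
August has 31 days (169 left).
September has 30 days (139 left).
October has 31 days (108 left).
November has 30 days (78 left).
December has 31 days (47 left).
January has 31 days (16 left).
16 days into February → February 16, 2059.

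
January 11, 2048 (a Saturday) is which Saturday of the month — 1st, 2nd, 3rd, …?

Day 11 falls in week ⌈11/7⌉ of the month.
Days 1–7 hold the 1st Saturday, 8–14 the 2nd, 15–21 the 3rd, 22–28 the 4th, 29–31 the 5th.
11 is in the range for the 2nd.

2nd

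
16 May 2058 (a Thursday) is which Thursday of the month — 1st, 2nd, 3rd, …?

3rd

Day 16 falls in week ⌈16/7⌉ of the month.
Days 1–7 hold the 1st Thursday, 8–14 the 2nd, 15–21 the 3rd, 22–28 the 4th, 29–31 the 5th.
16 is in the range for the 3rd.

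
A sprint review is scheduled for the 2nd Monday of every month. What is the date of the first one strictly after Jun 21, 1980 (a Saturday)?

Jul 14, 1980

Jun 1980 starts on a Sunday; its first Monday is the 2nd, so the 2nd Monday is the 9th — Jun 9, 1980.
That is not after Jun 21, 1980, so look at Jul 1980.
Jul 1980 starts on a Tuesday; its first Monday is the 7th, so the 2nd Monday is the 14th — Jul 14, 1980.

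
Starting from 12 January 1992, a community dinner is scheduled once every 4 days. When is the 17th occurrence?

16 March 1992

The 17th occurrence is 16 intervals after the first: 16 × 4 = 64 days after 12 January 1992.
January has 31 days — 19 days to the end of January leaves 45.
February has 29 days (16 left).
16 days into March → 16 March 1992.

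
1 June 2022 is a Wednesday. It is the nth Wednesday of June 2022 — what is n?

Day 1 falls in week ⌈1/7⌉ of the month.
Days 1–7 hold the 1st Wednesday, 8–14 the 2nd, 15–21 the 3rd, 22–28 the 4th, 29–31 the 5th.
1 is in the range for the 1st.

1st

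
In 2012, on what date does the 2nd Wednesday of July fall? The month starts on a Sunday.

July 2012 begins on a Sunday, so the first Wednesday is July 4 (3 days later).
The 2nd Wednesday is 1 weeks later: 4 + 7 = 11.

2012-07-11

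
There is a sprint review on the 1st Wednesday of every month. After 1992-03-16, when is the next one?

March 1992 starts on a Sunday, so its 1st Wednesday is 1992-03-04 (3 days in).
That is not after 1992-03-16, so look at April 1992.
April 1992 starts on a Wednesday, so its 1st Wednesday is 1992-04-01.

1992-04-01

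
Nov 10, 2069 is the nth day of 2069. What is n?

314

Days in months before Nov: 31 + 28 + 31 + 30 + 31 + 30 + 31 + 31 + 30 + 31 = 304.
Plus 10 days into Nov → day 314.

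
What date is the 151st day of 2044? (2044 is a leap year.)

2044-05-30

January has 31 days (151 − 31 = 120 remain).
February has 29 days (120 − 29 = 91 remain).
March has 31 days (91 − 31 = 60 remain).
April has 30 days (60 − 30 = 30 remain).
30 into May → May 30.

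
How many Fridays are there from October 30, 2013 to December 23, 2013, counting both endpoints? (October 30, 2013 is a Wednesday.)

October 30, 2013 is a Wednesday; the first Friday on or after it is November 1, 2013 (2 days later).
From November 1, 2013 to December 23, 2013: 29 + 23 = 52 days (rest of November, December).
52 ÷ 7 = 7 full weeks with remainder 3, so 7 more Fridays after the first → 8.

8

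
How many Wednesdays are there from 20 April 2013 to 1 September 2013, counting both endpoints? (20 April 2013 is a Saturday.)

19

20 April 2013 is a Saturday; the first Wednesday on or after it is 24 April 2013 (4 days later).
From 24 April 2013 to 1 September 2013: 6 + 31 + 30 + 31 + 31 + 1 = 130 days (rest of April, May, June, July, August, September).
130 ÷ 7 = 18 full weeks with remainder 4, so 18 more Wednesdays after the first → 19.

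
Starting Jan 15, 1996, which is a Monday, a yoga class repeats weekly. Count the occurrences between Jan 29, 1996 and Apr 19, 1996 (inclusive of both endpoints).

Occurrences land 7·i days after Jan 15, 1996 for i = 0, 1, 2, …
Jan 29, 1996 is 14 days after the start; 14 ÷ 7 = 2 remainder 0. First occurrence in the window: #3 on Jan 29, 1996 (2×7 = 14 days in).
Apr 19, 1996 is 95 days after the start; 95 ÷ 7 = 13 remainder 4. Last occurrence in the window: #14 on Apr 15, 1996.
Occurrences #3 through #14: 12 in total.

12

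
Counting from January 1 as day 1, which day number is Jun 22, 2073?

Days in months before Jun: 31 + 28 + 31 + 30 + 31 = 151.
Plus 22 days into Jun → day 173.

173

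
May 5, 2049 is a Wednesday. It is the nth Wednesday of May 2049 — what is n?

Day 5 falls in week ⌈5/7⌉ of the month.
Days 1–7 hold the 1st Wednesday, 8–14 the 2nd, 15–21 the 3rd, 22–28 the 4th, 29–31 the 5th.
5 is in the range for the 1st.

1st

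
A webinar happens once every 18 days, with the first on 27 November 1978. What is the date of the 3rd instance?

The 3rd occurrence is 2 intervals after the first: 2 × 18 = 36 days after 27 November 1978.
November has 30 days — 3 days to the end of November leaves 33.
December has 31 days (2 left).
2 days into January → 2 January 1979.

2 January 1979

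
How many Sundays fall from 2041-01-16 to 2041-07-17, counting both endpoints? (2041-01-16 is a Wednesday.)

26

2041-01-16 is a Wednesday; the first Sunday on or after it is 2041-01-20 (4 days later).
From 2041-01-20 to 2041-07-17: 11 + 28 + 31 + 30 + 31 + 30 + 17 = 178 days (rest of January, February, March, April, May, June, July).
178 ÷ 7 = 25 full weeks with remainder 3, so 25 more Sundays after the first → 26.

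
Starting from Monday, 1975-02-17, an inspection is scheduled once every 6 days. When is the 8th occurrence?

The 8th occurrence is 7 intervals after the first: 7 × 6 = 42 days after 1975-02-17.
February has 28 days — 11 days to the end of February leaves 31.
31 days into March → 1975-03-31.

1975-03-31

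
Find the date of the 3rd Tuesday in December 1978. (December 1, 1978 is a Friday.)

December 1978 begins on a Friday, so the first Tuesday is December 5 (4 days later).
The 3rd Tuesday is 2 weeks later: 5 + 14 = 19.

December 19, 1978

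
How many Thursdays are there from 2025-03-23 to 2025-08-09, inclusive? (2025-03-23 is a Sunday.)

2025-03-23 is a Sunday; the first Thursday on or after it is 2025-03-27 (4 days later).
From 2025-03-27 to 2025-08-09: 4 + 30 + 31 + 30 + 31 + 9 = 135 days (rest of March, April, May, June, July, August).
135 ÷ 7 = 19 full weeks with remainder 2, so 19 more Thursdays after the first → 20.

20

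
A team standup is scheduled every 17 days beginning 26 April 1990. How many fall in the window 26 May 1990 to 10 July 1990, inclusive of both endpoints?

3

Occurrences land 17·i days after 26 April 1990 for i = 0, 1, 2, …
26 May 1990 is 30 days after the start; 30 ÷ 17 = 1 remainder 13; since the remainder is 13, round up to i = 2. First occurrence in the window: #3 on 30 May 1990 (2×17 = 34 days in).
10 July 1990 is 75 days after the start; 75 ÷ 17 = 4 remainder 7. Last occurrence in the window: #5 on 3 July 1990.
Occurrences #3 through #5: 3 in total.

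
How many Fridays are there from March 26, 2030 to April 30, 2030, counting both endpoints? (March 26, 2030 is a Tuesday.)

March 26, 2030 is a Tuesday; the first Friday on or after it is March 29, 2030 (3 days later).
From March 29, 2030 to April 30, 2030: 2 + 30 = 32 days (rest of March, April).
32 ÷ 7 = 4 full weeks with remainder 4, so 4 more Fridays after the first → 5.

5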